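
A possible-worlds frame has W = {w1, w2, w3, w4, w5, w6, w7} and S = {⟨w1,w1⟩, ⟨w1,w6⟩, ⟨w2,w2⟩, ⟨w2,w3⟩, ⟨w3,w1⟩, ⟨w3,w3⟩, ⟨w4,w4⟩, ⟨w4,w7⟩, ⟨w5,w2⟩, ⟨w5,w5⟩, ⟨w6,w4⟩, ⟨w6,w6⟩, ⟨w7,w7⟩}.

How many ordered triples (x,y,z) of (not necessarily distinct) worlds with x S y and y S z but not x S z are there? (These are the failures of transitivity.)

5

Enumerating: (w1,w6,w4), (w2,w3,w1), (w3,w1,w6), (w5,w2,w3), (w6,w4,w7).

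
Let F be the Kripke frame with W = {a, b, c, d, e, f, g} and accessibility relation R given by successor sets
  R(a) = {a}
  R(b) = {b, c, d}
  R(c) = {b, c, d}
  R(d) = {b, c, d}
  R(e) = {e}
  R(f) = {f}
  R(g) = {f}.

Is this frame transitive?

Transitive: yes — every two-step R-path is closed by a direct edge.

Yes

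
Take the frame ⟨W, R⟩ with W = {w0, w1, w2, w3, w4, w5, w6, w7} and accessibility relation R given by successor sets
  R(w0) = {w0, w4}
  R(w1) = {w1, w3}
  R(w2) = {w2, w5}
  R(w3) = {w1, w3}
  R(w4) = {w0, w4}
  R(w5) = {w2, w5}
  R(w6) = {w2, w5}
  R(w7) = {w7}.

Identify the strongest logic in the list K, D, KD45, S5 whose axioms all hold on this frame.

Serial (axiom D): yes — every world has a successor (e.g. w0 R w0).
Euclidean (axiom 5): yes — any two successors of a common world are R-related.
Transitive (axiom 4): yes — every two-step R-path is closed by a direct edge.
Reflexive (axiom T): no — w6 is not related to itself.
So F validates K, D, KD45; S5 would additionally require R to be reflexive. The strongest is KD45.

KD45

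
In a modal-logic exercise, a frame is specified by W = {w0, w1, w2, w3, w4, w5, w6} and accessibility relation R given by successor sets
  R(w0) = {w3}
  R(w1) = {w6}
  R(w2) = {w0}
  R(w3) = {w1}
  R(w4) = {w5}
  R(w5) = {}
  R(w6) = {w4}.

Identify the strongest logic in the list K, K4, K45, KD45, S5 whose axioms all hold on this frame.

K

Transitive (axiom 4): no — w0 R w3 and w3 R w1, but not w0 R w1.
Euclidean (axiom 5): no — w0 R w3 and w0 R w3, but not w3 R w3.
Serial (axiom D): no — w5 has no R-successor.
Reflexive (axiom T): no — w0 is not related to itself.
So F validates K; K4 would additionally require R to be transitive. The strongest is K.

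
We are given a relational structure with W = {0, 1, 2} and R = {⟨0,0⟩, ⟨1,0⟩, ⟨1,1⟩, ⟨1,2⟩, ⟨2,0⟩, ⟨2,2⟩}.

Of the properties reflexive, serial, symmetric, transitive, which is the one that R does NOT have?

symmetric

Reflexive: yes — every world is R-related to itself.
Serial: yes — every world has a successor (e.g. 0 R 0).
Symmetric: no — 1 R 0 but not 0 R 1.
Transitive: yes — every two-step R-path is closed by a direct edge.
Only symmetric fails.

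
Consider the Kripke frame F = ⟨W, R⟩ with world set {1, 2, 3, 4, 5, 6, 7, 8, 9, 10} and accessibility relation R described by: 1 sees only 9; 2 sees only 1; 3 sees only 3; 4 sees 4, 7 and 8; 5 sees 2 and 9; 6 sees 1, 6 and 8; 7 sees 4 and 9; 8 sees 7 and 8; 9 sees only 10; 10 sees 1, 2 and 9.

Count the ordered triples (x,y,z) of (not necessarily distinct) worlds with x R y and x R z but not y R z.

Enumerating: (1,9,9), (10,1,1), (10,1,2), (10,2,2), (10,2,9), (10,9,1), (10,9,2), (10,9,9), (2,1,1), (4,7,7), (4,7,8), (4,8,4), … and 15 more.
Total: 27.

27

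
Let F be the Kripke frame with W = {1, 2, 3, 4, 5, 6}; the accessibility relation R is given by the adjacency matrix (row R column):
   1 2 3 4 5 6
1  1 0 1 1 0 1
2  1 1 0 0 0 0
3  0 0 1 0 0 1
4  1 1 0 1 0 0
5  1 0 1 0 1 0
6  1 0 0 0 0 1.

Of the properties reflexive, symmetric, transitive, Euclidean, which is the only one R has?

Reflexive: yes — every world is R-related to itself.
Symmetric: no — 1 R 3 but not 3 R 1.
Transitive: no — 1 R 4 and 4 R 2, but not 1 R 2.
Euclidean: no — 1 R 3 and 1 R 4, but not 3 R 4.
Only reflexive holds.

reflexive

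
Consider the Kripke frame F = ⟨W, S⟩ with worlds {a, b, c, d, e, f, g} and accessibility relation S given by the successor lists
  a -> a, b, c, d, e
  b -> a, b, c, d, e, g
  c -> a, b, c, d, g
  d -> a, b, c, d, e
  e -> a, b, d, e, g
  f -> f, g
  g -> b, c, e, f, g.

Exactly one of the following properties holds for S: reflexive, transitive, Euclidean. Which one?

Reflexive: yes — every world is S-related to itself.
Transitive: no — a S b and b S g, but not a S g.
Euclidean: no — a S c and a S e, but not c S e.
Only reflexive holds.

reflexive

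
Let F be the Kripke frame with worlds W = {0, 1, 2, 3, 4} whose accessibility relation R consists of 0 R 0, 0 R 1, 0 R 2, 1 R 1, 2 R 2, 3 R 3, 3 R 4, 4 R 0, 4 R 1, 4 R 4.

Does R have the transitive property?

No

Transitive: no — 3 R 4 and 4 R 0, but not 3 R 0.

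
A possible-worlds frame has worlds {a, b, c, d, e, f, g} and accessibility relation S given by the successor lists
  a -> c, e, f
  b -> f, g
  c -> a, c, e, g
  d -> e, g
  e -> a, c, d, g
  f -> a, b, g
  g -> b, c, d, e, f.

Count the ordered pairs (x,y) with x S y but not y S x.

S is symmetric; there are no such tuples.

0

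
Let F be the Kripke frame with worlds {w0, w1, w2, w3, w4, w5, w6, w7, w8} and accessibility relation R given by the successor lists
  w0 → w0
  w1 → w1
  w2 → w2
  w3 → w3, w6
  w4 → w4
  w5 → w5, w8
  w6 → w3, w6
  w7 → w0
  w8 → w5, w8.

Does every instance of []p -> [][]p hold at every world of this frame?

Axiom 4 corresponds to the accessibility relation being transitive.
Transitive: yes — every two-step R-path is closed by a direct edge.

Yes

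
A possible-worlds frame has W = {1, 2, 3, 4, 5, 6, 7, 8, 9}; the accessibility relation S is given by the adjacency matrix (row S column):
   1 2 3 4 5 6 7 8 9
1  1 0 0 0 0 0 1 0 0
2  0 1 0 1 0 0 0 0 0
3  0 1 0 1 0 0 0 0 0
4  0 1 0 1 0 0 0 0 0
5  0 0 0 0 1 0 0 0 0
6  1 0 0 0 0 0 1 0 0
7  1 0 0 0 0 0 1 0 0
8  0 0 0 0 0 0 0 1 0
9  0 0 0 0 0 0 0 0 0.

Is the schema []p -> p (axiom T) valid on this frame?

The schema T characterises exactly the reflexive frames.
Reflexive: no — 3 is not related to itself.

No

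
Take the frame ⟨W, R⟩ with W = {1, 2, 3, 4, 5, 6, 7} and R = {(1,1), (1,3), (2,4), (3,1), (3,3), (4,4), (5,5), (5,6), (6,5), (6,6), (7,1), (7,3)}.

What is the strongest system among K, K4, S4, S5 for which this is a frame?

K4

Transitive (axiom 4): yes — every two-step R-path is closed by a direct edge.
Reflexive (axiom T): no — 2 is not related to itself.
Euclidean (axiom 5): yes — any two successors of a common world are R-related.
So F validates K, K4; S4 would additionally require R to be reflexive. The strongest is K4.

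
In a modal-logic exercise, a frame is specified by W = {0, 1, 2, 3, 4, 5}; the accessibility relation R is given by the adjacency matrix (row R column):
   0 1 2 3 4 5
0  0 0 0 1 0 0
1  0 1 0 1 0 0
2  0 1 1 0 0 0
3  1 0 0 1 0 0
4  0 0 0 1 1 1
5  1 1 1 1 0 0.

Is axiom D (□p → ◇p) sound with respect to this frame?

The schema D characterises exactly the serial frames.
Serial: yes — every world has a successor (e.g. 0 R 3).

Yes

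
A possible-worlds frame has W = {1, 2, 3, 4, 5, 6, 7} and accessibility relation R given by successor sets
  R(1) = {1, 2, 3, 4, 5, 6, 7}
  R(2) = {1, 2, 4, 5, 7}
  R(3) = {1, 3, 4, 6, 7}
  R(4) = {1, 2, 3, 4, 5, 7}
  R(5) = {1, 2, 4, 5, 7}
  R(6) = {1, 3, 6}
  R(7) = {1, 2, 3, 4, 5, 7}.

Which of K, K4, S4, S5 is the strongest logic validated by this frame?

K

Transitive (axiom 4): no — 2 R 1 and 1 R 3, but not 2 R 3.
Reflexive (axiom T): yes — every world is R-related to itself.
Euclidean (axiom 5): no — 1 R 2 and 1 R 3, but not 2 R 3.
So F validates K; K4 would additionally require R to be transitive. The strongest is K.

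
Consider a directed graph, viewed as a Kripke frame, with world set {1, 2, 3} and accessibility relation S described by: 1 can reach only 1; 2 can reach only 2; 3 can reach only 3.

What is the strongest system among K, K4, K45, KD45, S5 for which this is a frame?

Transitive (axiom 4): yes — every two-step S-path is closed by a direct edge.
Euclidean (axiom 5): yes — any two successors of a common world are S-related.
Serial (axiom D): yes — every world has a successor (e.g. 1 S 1).
Reflexive (axiom T): yes — every world is S-related to itself.
So F validates K, K4, K45, KD45, S5. The strongest is S5.

S5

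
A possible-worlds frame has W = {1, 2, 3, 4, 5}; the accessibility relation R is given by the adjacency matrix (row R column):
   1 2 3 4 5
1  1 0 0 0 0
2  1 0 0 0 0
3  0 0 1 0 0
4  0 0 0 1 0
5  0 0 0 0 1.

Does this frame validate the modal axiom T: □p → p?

Axiom T corresponds to the accessibility relation being reflexive.
Reflexive: no — 2 is not related to itself.

No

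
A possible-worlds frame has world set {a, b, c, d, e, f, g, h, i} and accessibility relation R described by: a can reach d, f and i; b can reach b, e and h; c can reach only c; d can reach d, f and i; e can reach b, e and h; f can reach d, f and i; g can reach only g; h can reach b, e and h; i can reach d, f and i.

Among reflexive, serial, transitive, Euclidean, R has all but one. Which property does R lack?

Reflexive: no — a is not related to itself.
Serial: yes — every world has a successor (e.g. a R d).
Transitive: yes — every two-step R-path is closed by a direct edge.
Euclidean: yes — any two successors of a common world are R-related.
Only reflexive fails.

reflexive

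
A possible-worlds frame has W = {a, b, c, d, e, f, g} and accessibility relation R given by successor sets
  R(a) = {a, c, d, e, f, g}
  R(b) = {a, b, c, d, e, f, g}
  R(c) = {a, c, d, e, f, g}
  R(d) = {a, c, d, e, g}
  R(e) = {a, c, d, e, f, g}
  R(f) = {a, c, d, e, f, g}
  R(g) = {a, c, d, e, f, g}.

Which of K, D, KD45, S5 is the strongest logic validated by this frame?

Serial (axiom D): yes — every world has a successor (e.g. a R a).
Euclidean (axiom 5): no — a R d and a R f, but not d R f.
Transitive (axiom 4): no — d R a and a R f, but not d R f.
Reflexive (axiom T): yes — every world is R-related to itself.
So F validates K, D; KD45 would additionally require R to be Euclidean and transitive. The strongest is D.

D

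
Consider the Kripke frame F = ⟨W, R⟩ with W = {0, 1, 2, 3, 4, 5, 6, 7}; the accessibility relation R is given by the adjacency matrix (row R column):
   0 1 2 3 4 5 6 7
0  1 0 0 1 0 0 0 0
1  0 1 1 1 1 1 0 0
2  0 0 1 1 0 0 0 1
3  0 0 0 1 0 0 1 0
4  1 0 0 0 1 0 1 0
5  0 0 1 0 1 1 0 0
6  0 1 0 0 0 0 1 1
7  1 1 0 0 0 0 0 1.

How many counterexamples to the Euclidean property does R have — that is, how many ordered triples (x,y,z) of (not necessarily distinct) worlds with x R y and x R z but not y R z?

34

Enumerating: (0,3,0), (1,2,1), (1,2,4), (1,2,5), (1,3,1), (1,3,2), (1,3,4), (1,3,5), (1,4,1), (1,4,2), (1,4,3), (1,4,5), … and 22 more.
Total: 34.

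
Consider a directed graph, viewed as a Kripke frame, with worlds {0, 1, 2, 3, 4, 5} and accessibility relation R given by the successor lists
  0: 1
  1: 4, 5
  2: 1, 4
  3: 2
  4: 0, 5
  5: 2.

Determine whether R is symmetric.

Symmetric: no — 0 R 1 but not 1 R 0.

No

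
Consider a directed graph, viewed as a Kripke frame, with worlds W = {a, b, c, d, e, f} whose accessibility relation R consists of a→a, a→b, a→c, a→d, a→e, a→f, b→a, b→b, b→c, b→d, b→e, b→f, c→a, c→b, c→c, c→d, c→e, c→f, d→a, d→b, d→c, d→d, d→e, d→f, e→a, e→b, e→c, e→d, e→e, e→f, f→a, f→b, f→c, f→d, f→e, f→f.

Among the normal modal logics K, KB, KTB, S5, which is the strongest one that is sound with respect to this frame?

S5

Symmetric (axiom B): yes — every pair in R has its reverse in R.
Reflexive (axiom T): yes — every world is R-related to itself.
Euclidean (axiom 5): yes — any two successors of a common world are R-related.
So F validates K, KB, KTB, S5. The strongest is S5.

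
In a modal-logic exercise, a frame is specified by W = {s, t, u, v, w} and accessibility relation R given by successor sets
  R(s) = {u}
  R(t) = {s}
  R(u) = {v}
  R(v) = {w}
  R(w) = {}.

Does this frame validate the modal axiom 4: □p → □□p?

No

By correspondence theory, 4 is valid on a frame iff R is transitive.
Transitive: no — s R u and u R v, but not s R v.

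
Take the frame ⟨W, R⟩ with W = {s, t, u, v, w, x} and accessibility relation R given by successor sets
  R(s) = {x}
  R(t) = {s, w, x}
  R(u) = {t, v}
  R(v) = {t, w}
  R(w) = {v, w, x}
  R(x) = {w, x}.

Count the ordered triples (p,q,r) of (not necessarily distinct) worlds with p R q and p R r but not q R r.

12

Enumerating: (t,s,s), (t,s,w), (t,w,s), (t,x,s), (u,t,t), (u,t,v), (u,v,v), (v,t,t), (v,w,t), (w,v,v), (w,v,x), (w,x,v).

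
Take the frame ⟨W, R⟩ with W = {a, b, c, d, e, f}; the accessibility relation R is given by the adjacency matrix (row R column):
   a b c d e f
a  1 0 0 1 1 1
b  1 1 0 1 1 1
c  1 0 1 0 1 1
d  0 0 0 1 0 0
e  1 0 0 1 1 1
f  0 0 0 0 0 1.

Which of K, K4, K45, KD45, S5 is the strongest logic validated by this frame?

Transitive (axiom 4): no — c R a and a R d, but not c R d.
Euclidean (axiom 5): no — a R d and a R e, but not d R e.
Serial (axiom D): yes — every world has a successor (e.g. a R a).
Reflexive (axiom T): yes — every world is R-related to itself.
So F validates K; K4 would additionally require R to be transitive. The strongest is K.

K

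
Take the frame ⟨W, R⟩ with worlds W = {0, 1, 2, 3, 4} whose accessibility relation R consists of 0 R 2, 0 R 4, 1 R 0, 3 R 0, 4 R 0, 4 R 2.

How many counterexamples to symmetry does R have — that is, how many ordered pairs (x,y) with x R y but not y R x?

Enumerating: (0,2), (1,0), (3,0), (4,2).

4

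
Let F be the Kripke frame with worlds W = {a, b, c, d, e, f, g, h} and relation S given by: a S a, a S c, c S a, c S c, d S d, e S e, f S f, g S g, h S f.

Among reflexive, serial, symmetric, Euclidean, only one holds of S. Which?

Reflexive: no — b is not related to itself.
Serial: no — b has no S-successor.
Symmetric: no — h S f but not f S h.
Euclidean: yes — any two successors of a common world are S-related.
Only Euclidean holds.

Euclidean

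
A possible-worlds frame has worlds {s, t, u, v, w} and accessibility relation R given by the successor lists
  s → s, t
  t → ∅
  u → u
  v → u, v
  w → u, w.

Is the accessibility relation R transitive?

Transitive: yes — every two-step R-path is closed by a direct edge.

Yes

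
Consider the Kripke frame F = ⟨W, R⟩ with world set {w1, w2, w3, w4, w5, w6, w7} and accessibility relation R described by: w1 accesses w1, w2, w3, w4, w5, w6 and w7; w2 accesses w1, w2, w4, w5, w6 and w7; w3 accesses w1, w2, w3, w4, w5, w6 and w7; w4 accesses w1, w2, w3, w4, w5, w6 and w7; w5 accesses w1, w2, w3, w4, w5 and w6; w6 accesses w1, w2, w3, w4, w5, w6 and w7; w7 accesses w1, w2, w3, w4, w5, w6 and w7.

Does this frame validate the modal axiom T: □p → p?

Yes

The schema T characterises exactly the reflexive frames.
Reflexive: yes — every world is R-related to itself.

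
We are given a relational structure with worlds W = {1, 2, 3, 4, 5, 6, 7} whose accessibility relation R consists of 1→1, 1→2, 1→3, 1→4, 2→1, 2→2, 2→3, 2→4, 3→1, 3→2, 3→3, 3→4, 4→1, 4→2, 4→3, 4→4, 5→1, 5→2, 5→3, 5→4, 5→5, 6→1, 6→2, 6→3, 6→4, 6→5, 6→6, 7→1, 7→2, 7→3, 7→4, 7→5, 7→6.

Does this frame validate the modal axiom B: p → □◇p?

No

Axiom B corresponds to the accessibility relation being symmetric.
Symmetric: no — 5 R 1 but not 1 R 5.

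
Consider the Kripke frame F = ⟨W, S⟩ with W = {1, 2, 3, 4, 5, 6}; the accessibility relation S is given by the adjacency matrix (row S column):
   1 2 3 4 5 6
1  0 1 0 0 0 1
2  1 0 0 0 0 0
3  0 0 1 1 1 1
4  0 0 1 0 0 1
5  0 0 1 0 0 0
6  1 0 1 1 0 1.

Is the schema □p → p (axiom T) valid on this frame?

Axiom T corresponds to the accessibility relation being reflexive.
Reflexive: no — 1 is not related to itself.

No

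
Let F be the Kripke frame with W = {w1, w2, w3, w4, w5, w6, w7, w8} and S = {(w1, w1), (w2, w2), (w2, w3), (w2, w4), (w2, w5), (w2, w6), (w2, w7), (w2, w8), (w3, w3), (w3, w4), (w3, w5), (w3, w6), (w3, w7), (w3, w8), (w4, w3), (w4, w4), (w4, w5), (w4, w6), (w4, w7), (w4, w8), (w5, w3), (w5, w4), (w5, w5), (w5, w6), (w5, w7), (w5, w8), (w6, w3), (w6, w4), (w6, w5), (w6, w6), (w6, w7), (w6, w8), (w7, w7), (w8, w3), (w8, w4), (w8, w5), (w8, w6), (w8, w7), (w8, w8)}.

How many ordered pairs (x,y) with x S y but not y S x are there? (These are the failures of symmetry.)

11

Enumerating: (w2,w3), (w2,w4), (w2,w5), (w2,w6), (w2,w7), (w2,w8), (w3,w7), (w4,w7), (w5,w7), (w6,w7), (w8,w7).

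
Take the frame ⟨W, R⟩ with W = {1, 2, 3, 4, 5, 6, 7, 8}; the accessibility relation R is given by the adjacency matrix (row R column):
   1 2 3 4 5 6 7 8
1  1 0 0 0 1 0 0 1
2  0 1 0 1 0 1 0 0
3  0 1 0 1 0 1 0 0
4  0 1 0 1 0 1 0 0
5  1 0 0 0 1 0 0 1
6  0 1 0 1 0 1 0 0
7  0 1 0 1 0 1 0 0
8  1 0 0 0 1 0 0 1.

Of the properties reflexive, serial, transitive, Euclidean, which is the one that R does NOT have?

Reflexive: no — 3 is not related to itself.
Serial: yes — every world has a successor (e.g. 1 R 1).
Transitive: yes — every two-step R-path is closed by a direct edge.
Euclidean: yes — any two successors of a common world are R-related.
Only reflexive fails.

reflexive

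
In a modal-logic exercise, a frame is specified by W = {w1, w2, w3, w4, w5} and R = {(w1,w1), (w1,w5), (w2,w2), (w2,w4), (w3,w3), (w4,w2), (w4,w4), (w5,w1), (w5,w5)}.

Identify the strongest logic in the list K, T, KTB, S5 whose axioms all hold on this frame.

S5

Reflexive (axiom T): yes — every world is R-related to itself.
Symmetric (axiom B): yes — every pair in R has its reverse in R.
Euclidean (axiom 5): yes — any two successors of a common world are R-related.
So F validates K, T, KTB, S5. The strongest is S5.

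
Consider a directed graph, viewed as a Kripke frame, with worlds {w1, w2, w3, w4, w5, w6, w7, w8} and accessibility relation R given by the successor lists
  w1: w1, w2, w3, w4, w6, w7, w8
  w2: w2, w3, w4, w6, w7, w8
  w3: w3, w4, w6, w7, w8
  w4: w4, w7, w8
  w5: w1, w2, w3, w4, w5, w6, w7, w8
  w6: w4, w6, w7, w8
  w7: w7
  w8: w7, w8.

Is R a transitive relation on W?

Yes

Transitive: yes — every two-step R-path is closed by a direct edge.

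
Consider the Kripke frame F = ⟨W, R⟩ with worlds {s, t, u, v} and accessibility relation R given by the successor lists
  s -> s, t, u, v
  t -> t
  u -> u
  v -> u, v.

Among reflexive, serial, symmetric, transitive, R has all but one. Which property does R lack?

symmetric

Reflexive: yes — every world is R-related to itself.
Serial: yes — every world has a successor (e.g. s R s).
Symmetric: no — s R t but not t R s.
Transitive: yes — every two-step R-path is closed by a direct edge.
Only symmetric fails.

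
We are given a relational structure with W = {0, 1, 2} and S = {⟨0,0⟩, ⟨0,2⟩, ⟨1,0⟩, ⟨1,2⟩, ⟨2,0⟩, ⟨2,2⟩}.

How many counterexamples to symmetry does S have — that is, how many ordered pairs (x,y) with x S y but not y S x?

2

Enumerating: (1,0), (1,2).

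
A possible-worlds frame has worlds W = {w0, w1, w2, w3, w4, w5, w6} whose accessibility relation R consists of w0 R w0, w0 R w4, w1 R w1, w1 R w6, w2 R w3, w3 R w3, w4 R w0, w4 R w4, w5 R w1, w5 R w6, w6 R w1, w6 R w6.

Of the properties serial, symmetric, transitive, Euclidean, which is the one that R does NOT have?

Serial: yes — every world has a successor (e.g. w0 R w0).
Symmetric: no — w2 R w3 but not w3 R w2.
Transitive: yes — every two-step R-path is closed by a direct edge.
Euclidean: yes — any two successors of a common world are R-related.
Only symmetric fails.

symmetric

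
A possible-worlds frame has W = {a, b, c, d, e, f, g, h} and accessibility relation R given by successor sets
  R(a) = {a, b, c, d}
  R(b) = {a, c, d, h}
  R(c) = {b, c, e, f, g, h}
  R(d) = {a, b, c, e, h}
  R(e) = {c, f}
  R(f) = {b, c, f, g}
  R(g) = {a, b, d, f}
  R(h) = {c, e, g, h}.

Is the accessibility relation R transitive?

No

Transitive: no — a R b and b R h, but not a R h.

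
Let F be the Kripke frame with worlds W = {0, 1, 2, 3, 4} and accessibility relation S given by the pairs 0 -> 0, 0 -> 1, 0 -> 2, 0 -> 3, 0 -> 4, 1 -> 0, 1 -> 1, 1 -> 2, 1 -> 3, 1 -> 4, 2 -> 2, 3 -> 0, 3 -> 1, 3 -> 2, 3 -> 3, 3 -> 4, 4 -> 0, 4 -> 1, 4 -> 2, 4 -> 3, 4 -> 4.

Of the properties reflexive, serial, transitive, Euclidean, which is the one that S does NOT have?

Reflexive: yes — every world is S-related to itself.
Serial: yes — every world has a successor (e.g. 0 S 0).
Transitive: yes — every two-step S-path is closed by a direct edge.
Euclidean: no — 0 S 2 and 0 S 1, but not 2 S 1.
Only Euclidean fails.

Euclidean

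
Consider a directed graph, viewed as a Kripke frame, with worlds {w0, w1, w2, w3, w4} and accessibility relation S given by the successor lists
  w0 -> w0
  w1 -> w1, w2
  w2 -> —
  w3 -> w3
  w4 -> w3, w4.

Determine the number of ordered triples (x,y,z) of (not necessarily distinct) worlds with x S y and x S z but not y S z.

Enumerating: (w1,w2,w1), (w1,w2,w2), (w4,w3,w4).

3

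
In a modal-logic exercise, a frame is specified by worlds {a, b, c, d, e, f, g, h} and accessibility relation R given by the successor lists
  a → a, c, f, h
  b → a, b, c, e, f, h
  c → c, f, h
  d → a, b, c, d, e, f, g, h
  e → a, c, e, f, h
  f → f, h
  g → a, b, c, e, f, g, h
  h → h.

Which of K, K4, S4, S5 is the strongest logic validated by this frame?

S4

Transitive (axiom 4): yes — every two-step R-path is closed by a direct edge.
Reflexive (axiom T): yes — every world is R-related to itself.
Euclidean (axiom 5): no — a R f and a R c, but not f R c.
So F validates K, K4, S4; S5 would additionally require R to be Euclidean. The strongest is S4.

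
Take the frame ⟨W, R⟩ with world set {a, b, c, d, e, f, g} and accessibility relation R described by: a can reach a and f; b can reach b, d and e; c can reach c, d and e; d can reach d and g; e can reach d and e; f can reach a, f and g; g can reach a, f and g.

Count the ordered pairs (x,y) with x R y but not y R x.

Enumerating: (b,d), (b,e), (c,d), (c,e), (d,g), (e,d), (g,a).

7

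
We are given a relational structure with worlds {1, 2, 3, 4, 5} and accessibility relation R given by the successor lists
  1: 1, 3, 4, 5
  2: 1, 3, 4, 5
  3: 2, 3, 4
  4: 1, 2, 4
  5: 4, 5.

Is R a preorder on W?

Reflexive: no — 2 is not related to itself.
Transitive: no — 1 R 3 and 3 R 2, but not 1 R 2.
So R is not a preorder.

No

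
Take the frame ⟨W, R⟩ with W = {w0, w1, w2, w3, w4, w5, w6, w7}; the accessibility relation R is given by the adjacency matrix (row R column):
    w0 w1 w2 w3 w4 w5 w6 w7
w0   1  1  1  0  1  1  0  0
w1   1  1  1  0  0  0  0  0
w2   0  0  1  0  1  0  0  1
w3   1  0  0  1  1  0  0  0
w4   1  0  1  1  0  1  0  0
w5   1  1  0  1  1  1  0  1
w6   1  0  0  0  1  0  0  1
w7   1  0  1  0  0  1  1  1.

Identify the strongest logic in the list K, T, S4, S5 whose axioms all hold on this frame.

Reflexive (axiom T): no — w4 is not related to itself.
Transitive (axiom 4): no — w0 R w2 and w2 R w7, but not w0 R w7.
Euclidean (axiom 5): no — w0 R w1 and w0 R w4, but not w1 R w4.
So F validates K; T would additionally require R to be reflexive. The strongest is K.

K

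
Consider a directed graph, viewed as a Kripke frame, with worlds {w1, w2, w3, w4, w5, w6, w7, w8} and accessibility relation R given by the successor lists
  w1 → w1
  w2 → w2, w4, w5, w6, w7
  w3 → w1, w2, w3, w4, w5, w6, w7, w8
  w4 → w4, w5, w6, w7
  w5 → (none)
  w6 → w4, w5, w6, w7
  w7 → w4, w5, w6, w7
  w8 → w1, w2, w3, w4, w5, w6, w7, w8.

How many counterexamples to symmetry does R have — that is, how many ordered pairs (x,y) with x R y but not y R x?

Enumerating: (w2,w4), (w2,w5), (w2,w6), (w2,w7), (w3,w1), (w3,w2), (w3,w4), (w3,w5), (w3,w6), (w3,w7), (w4,w5), (w6,w5), … and 7 more.
Total: 19.

19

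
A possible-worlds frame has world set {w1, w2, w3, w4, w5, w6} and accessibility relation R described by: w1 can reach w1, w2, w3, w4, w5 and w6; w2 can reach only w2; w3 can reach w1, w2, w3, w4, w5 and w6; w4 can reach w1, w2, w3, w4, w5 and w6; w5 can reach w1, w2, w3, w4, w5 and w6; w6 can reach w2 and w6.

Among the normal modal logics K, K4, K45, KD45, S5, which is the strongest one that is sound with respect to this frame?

Transitive (axiom 4): yes — every two-step R-path is closed by a direct edge.
Euclidean (axiom 5): no — w1 R w2 and w1 R w3, but not w2 R w3.
Serial (axiom D): yes — every world has a successor (e.g. w1 R w1).
Reflexive (axiom T): yes — every world is R-related to itself.
So F validates K, K4; K45 would additionally require R to be Euclidean. The strongest is K4.

K4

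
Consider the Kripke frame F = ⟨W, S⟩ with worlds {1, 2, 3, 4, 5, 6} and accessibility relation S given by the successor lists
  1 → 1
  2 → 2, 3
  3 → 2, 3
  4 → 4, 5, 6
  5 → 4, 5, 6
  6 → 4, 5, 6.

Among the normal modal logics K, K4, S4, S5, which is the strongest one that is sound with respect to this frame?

S5

Transitive (axiom 4): yes — every two-step S-path is closed by a direct edge.
Reflexive (axiom T): yes — every world is S-related to itself.
Euclidean (axiom 5): yes — any two successors of a common world are S-related.
So F validates K, K4, S4, S5. The strongest is S5.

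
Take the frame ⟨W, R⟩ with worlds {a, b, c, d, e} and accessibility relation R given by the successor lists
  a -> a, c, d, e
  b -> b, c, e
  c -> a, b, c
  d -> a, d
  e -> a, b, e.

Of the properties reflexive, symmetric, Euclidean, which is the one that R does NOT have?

Euclidean

Reflexive: yes — every world is R-related to itself.
Symmetric: yes — every pair in R has its reverse in R.
Euclidean: no — a R c and a R d, but not c R d.
Only Euclidean fails.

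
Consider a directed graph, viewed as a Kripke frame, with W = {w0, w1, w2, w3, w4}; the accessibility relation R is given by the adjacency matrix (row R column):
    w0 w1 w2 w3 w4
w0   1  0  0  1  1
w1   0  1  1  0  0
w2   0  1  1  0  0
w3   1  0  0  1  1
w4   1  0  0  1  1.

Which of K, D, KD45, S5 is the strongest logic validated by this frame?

Serial (axiom D): yes — every world has a successor (e.g. w0 R w0).
Euclidean (axiom 5): yes — any two successors of a common world are R-related.
Transitive (axiom 4): yes — every two-step R-path is closed by a direct edge.
Reflexive (axiom T): yes — every world is R-related to itself.
So F validates K, D, KD45, S5. The strongest is S5.

S5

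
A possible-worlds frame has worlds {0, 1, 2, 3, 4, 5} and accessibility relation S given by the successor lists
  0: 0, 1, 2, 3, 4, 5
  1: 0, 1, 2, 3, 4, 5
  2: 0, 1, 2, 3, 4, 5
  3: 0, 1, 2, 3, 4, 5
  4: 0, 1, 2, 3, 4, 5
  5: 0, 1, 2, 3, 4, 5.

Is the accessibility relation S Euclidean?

Euclidean: yes — any two successors of a common world are S-related.

Yes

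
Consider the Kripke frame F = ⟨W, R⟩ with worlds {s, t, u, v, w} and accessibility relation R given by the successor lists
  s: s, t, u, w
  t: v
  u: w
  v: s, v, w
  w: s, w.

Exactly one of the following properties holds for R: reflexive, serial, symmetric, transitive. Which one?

Reflexive: no — t is not related to itself.
Serial: yes — every world has a successor (e.g. s R s).
Symmetric: no — s R t but not t R s.
Transitive: no — s R t and t R v, but not s R v.
Only serial holds.

serial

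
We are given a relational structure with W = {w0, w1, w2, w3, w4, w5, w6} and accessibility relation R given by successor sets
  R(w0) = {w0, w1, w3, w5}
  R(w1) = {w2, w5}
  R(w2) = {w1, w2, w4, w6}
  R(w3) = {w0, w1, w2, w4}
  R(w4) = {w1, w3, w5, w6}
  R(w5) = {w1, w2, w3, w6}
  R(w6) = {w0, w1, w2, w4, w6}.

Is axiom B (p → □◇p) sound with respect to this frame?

Axiom B corresponds to the accessibility relation being symmetric.
Symmetric: no — w0 R w1 but not w1 R w0.

No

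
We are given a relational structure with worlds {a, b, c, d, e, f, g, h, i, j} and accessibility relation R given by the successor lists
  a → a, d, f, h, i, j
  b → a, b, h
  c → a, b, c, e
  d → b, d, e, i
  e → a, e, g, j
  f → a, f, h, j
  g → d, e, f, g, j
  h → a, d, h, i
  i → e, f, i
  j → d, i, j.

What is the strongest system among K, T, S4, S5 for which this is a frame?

Reflexive (axiom T): yes — every world is R-related to itself.
Transitive (axiom 4): no — a R d and d R b, but not a R b.
Euclidean (axiom 5): no — a R d and a R f, but not d R f.
So F validates K, T; S4 would additionally require R to be transitive. The strongest is T.

T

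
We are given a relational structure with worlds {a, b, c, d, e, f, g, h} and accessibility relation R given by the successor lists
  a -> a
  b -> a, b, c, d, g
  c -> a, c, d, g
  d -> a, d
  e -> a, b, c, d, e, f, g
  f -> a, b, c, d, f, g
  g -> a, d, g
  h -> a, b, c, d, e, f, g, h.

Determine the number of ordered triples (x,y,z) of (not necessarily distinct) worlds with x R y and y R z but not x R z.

R is transitive; there are no such tuples.

0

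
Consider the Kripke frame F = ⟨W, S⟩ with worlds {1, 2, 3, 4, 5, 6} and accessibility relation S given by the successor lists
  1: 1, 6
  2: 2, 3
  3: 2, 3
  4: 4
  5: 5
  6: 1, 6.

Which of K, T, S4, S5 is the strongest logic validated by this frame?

Reflexive (axiom T): yes — every world is S-related to itself.
Transitive (axiom 4): yes — every two-step S-path is closed by a direct edge.
Euclidean (axiom 5): yes — any two successors of a common world are S-related.
So F validates K, T, S4, S5. The strongest is S5.

S5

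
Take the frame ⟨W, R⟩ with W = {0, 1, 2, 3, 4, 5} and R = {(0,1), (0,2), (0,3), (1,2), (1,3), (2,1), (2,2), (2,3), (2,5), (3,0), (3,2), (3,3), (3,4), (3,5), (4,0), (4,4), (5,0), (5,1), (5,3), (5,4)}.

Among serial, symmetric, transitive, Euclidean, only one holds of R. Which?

serial

Serial: yes — every world has a successor (e.g. 0 R 1).
Symmetric: no — 0 R 1 but not 1 R 0.
Transitive: no — 0 R 2 and 2 R 5, but not 0 R 5.
Euclidean: no — 0 R 3 and 0 R 1, but not 3 R 1.
Only serial holds.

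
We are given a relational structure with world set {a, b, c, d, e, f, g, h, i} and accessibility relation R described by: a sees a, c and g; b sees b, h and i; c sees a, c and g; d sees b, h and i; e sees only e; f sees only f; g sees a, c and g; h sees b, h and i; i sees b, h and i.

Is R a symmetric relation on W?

No

Symmetric: no — d R b but not b R d.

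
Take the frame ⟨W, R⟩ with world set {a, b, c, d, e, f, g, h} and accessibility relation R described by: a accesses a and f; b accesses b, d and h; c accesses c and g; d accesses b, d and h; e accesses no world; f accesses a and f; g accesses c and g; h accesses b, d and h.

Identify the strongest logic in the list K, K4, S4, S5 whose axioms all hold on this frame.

K4

Transitive (axiom 4): yes — every two-step R-path is closed by a direct edge.
Reflexive (axiom T): no — e is not related to itself.
Euclidean (axiom 5): yes — any two successors of a common world are R-related.
So F validates K, K4; S4 would additionally require R to be reflexive. The strongest is K4.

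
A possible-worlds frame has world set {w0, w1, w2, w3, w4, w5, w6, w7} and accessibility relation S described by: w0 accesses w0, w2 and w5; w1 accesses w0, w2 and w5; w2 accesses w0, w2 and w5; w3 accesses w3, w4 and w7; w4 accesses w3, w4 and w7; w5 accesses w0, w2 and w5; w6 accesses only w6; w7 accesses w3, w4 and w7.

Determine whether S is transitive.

Yes

Transitive: yes — every two-step S-path is closed by a direct edge.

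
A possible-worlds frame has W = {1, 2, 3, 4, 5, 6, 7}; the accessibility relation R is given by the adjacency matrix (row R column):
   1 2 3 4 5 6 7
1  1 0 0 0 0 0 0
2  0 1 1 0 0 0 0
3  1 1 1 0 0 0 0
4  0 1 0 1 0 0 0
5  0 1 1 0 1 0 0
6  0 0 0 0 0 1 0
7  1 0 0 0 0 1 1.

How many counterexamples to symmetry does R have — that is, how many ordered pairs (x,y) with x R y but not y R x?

Enumerating: (3,1), (4,2), (5,2), (5,3), (7,1), (7,6).

6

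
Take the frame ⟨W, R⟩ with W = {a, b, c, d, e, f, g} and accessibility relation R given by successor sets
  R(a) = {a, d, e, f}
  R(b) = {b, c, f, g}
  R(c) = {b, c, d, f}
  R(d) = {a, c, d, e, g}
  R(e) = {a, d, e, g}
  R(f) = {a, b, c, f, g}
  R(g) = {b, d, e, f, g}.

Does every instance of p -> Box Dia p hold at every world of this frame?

The schema B characterises exactly the symmetric frames.
Symmetric: yes — every pair in R has its reverse in R.

Yes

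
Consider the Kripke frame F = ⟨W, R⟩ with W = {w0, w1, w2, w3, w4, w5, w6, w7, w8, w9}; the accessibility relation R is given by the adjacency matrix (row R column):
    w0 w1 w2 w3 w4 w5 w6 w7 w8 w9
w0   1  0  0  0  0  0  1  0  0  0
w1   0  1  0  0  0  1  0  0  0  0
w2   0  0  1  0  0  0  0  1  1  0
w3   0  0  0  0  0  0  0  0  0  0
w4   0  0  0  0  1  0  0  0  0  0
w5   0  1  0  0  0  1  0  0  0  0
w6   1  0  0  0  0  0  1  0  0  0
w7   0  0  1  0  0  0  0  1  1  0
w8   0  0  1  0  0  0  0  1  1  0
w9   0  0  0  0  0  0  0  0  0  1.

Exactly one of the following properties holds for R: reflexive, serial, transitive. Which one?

transitive

Reflexive: no — w3 is not related to itself.
Serial: no — w3 has no R-successor.
Transitive: yes — every two-step R-path is closed by a direct edge.
Only transitive holds.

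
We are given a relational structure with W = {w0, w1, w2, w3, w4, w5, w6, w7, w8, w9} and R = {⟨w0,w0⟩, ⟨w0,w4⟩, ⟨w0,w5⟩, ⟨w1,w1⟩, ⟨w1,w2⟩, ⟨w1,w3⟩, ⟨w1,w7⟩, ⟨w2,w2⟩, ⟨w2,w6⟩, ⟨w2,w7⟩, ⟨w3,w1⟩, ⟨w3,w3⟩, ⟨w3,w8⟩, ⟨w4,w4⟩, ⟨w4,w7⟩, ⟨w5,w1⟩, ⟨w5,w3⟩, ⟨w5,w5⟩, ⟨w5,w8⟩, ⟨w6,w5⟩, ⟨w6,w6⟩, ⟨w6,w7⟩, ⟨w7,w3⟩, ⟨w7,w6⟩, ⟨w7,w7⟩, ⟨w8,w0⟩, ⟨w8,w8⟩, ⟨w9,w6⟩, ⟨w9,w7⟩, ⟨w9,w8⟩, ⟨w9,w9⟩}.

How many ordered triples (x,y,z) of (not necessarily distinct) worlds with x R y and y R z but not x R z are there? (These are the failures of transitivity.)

29

Enumerating: (w0,w4,w7), (w0,w5,w1), (w0,w5,w3), (w0,w5,w8), (w1,w2,w6), (w1,w3,w8), (w1,w7,w6), (w2,w6,w5), (w2,w7,w3), (w3,w1,w2), (w3,w1,w7), (w3,w8,w0), … and 17 more.
Total: 29.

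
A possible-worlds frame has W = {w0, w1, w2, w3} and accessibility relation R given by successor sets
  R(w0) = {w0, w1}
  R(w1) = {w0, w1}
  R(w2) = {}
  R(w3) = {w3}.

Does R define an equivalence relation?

No

Reflexive: no — w2 is not related to itself.
Symmetric: yes — every pair in R has its reverse in R.
Transitive: yes — every two-step R-path is closed by a direct edge.
So R is not an equivalence relation.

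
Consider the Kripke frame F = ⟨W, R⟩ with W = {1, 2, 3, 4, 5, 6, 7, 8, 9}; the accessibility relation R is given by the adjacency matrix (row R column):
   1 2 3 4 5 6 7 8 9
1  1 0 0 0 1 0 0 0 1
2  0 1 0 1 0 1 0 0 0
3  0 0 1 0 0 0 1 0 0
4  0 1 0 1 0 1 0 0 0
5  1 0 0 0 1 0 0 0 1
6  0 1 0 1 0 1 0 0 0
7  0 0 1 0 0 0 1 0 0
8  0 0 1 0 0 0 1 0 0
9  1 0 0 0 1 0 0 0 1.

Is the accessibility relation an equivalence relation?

No

Reflexive: no — 8 is not related to itself.
Symmetric: no — 8 R 3 but not 3 R 8.
Transitive: yes — every two-step R-path is closed by a direct edge.
So R is not an equivalence relation.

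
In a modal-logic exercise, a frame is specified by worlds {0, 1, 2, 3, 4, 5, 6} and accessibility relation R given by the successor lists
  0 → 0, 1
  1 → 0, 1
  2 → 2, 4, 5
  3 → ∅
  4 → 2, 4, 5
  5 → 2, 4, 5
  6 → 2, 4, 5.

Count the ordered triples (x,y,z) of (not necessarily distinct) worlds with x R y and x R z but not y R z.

0

R is Euclidean; there are no such tuples.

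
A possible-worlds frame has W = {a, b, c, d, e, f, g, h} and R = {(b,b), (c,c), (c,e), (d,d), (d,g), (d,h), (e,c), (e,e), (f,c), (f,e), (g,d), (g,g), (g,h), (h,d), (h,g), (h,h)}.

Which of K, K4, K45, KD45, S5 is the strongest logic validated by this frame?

Transitive (axiom 4): yes — every two-step R-path is closed by a direct edge.
Euclidean (axiom 5): yes — any two successors of a common world are R-related.
Serial (axiom D): no — a has no R-successor.
Reflexive (axiom T): no — a is not related to itself.
So F validates K, K4, K45; KD45 would additionally require R to be serial. The strongest is K45.

K45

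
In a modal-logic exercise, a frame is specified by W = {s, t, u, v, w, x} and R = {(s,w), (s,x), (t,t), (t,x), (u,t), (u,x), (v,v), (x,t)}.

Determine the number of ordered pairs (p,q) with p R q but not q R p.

Enumerating: (s,w), (s,x), (u,t), (u,x).

4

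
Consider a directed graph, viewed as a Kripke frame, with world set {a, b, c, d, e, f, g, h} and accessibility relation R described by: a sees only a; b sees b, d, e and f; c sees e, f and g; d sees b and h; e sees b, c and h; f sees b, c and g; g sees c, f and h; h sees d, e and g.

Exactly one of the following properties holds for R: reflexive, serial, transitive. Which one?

serial

Reflexive: no — c is not related to itself.
Serial: yes — every world has a successor (e.g. a R a).
Transitive: no — b R d and d R h, but not b R h.
Only serial holds.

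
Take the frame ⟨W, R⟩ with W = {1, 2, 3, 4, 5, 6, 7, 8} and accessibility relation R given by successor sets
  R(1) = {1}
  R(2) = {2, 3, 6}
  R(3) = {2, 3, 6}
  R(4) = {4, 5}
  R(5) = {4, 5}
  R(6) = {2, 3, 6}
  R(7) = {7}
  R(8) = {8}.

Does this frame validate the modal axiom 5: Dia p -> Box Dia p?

Axiom 5 corresponds to the accessibility relation being Euclidean.
Euclidean: yes — any two successors of a common world are R-related.

Yes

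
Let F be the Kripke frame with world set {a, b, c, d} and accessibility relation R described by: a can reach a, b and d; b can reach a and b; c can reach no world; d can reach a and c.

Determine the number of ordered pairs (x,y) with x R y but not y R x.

Enumerating: (d,c).

1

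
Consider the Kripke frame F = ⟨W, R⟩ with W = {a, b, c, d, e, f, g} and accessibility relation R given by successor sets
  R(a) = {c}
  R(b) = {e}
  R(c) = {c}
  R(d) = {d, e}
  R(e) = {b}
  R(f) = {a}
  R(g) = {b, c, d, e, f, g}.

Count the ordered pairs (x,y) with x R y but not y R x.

8

Enumerating: (a,c), (d,e), (f,a), (g,b), (g,c), (g,d), (g,e), (g,f).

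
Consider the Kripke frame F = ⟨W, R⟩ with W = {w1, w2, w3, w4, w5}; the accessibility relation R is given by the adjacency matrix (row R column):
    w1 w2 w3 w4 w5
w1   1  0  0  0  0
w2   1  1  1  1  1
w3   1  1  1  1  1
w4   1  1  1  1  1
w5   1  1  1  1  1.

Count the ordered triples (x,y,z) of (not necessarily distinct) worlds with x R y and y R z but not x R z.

R is transitive; there are no such tuples.

0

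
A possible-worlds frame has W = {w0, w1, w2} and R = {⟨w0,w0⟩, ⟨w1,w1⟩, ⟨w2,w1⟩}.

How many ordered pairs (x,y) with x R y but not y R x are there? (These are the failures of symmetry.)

1

Enumerating: (w2,w1).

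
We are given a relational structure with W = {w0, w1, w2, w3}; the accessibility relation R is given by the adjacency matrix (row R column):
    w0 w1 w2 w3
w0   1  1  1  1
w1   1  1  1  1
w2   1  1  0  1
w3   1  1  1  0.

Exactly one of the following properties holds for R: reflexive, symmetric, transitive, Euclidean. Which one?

Reflexive: no — w2 is not related to itself.
Symmetric: yes — every pair in R has its reverse in R.
Transitive: no — w2 R w0 and w0 R w2, but not w2 R w2.
Euclidean: no — w0 R w2 and w0 R w2, but not w2 R w2.
Only symmetric holds.

symmetric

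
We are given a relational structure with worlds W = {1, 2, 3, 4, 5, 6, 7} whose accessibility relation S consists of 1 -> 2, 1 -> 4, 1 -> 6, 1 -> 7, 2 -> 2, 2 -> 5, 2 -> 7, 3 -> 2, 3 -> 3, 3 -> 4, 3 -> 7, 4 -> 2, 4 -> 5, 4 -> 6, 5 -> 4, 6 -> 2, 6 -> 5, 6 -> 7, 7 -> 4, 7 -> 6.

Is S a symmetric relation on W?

Symmetric: no — 1 S 2 but not 2 S 1.

No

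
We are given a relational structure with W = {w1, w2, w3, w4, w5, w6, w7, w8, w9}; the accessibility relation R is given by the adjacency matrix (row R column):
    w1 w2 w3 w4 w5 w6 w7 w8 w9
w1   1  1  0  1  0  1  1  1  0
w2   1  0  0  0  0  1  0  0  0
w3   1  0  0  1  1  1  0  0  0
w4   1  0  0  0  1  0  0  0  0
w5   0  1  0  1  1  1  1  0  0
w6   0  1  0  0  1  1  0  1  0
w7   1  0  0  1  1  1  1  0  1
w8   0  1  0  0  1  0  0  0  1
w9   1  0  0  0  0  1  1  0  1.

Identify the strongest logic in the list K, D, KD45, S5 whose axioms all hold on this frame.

D

Serial (axiom D): yes — every world has a successor (e.g. w1 R w1).
Euclidean (axiom 5): no — w1 R w2 and w1 R w4, but not w2 R w4.
Transitive (axiom 4): no — w1 R w4 and w4 R w5, but not w1 R w5.
Reflexive (axiom T): no — w2 is not related to itself.
So F validates K, D; KD45 would additionally require R to be Euclidean and transitive. The strongest is D.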